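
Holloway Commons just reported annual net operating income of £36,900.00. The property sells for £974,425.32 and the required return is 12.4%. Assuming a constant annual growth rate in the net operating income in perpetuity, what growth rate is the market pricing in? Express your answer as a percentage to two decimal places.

P = D₀(1+g)/(r−g) ⇒ P(r−g) = D₀(1+g) ⇒ g(P+D₀) = P·r − D₀
g = (P·r − D₀)/(P + D₀) = (£974,425.32×0.124 − £36,900.00) / (£974,425.32 + £36,900.00) = 0.082989

8.30%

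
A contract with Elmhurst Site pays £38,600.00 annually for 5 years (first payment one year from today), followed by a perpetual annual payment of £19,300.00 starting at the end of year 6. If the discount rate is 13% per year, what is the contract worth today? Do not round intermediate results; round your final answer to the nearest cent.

£216344.10

PV of 5-year annuity: £38,600.00 × [1 − (1+0.13)^−5] / 0.13 = 135765.12670
Perpetuity value at year 5: £19,300.00 / 0.13 = 148461.53846
PV of perpetuity: 148461.53846 / (1+0.13)^5 = 80578.97511
Total PV = 135765.12670 + 80578.97511 = 216344.10181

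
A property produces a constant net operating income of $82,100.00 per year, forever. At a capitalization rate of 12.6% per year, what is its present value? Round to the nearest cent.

Level perpetuity: PV = C / r = $82,100.00 / 0.126 = $651,587.30

$651587.30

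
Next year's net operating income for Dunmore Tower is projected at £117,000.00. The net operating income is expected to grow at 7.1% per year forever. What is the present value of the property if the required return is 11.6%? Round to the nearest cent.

Growing perpetuity: P = D₁ / (r − g) = £117,000.0000 / (0.116 − 0.071) = £2,600,000.00

£2600000.00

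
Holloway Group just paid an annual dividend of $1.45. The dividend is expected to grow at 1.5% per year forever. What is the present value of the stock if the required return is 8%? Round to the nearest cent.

D₁ = D₀ × (1 + g) = $1.45 × 1.015 = $1.4718
Growing perpetuity: P = D₁ / (r − g) = $1.4718 / (0.08 − 0.015) = $22.64

$22.64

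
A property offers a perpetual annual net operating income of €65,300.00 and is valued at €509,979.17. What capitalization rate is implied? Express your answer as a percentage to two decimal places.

12.80%

P = C/r ⇒ r = C/P = €65,300.00/€509,979.17 = 0.128044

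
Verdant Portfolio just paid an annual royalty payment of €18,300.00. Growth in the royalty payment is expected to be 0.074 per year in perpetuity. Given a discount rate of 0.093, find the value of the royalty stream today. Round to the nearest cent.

D₁ = D₀ × (1 + g) = €18,300.00 × 1.074 = €19,654.2000
Growing perpetuity: P = D₁ / (r − g) = €19,654.2000 / (0.093 − 0.074) = €1,034,431.58

€1034431.58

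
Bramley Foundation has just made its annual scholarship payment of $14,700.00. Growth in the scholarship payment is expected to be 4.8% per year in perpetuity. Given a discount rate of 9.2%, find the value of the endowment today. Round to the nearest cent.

D₁ = D₀ × (1 + g) = $14,700.00 × 1.048 = $15,405.6000
Growing perpetuity: P = D₁ / (r − g) = $15,405.6000 / (0.092 − 0.048) = $350,127.27

$350127.27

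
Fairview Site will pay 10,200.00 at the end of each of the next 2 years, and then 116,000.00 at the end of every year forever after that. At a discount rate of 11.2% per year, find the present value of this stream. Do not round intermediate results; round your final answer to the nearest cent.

855009.35

PV of 2-year annuity: 10,200.00 × [1 − (1+0.112)^−2] / 0.112 = 17421.45852
Perpetuity value at year 2: 116,000.00 / 0.112 = 1035714.28571
PV of perpetuity: 1035714.28571 / (1+0.112)^2 = 837587.89474
Total PV = 17421.45852 + 837587.89474 = 855009.35326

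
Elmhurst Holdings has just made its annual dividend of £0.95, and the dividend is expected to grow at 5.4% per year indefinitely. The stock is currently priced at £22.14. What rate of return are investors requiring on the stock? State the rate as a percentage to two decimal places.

9.92%

D₁ = £0.95 × 1.054 = £1.0013
P = D₁/(r − g) ⇒ r = D₁/P + g = £1.0013/£22.14 + 0.054 = 0.045226 + 0.054 = 0.099226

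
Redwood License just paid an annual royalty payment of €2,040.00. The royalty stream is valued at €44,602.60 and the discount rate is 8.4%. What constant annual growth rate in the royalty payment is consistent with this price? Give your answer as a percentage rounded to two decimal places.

P = D₀(1+g)/(r−g) ⇒ P(r−g) = D₀(1+g) ⇒ g(P+D₀) = P·r − D₀
g = (P·r − D₀)/(P + D₀) = (€44,602.60×0.084 − €2,040.00) / (€44,602.60 + €2,040.00) = 0.036589

3.66%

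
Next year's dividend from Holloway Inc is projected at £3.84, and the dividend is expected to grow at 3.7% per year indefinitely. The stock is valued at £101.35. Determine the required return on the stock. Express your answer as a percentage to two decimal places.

P = D₁/(r − g) ⇒ r = D₁/P + g = £3.8400/£101.35 + 0.037 = 0.037889 + 0.037 = 0.074889

7.49%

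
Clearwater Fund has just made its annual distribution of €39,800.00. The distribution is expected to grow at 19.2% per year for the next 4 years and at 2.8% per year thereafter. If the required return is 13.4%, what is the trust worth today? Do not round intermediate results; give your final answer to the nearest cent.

D_1 = 47441.60000
D_2 = 56550.38720
D_3 = 67408.06154
D_4 = 80350.40936
Terminal value at year 4: TV = D_4×(1+g_2)/(r−g_2) = 82600.22082/0.106 = 779247.36623
P_0 = D_1/(1+r)^1 + D_2/(1+r)^2 + D_3/(1+r)^3 + D_4/(1+r)^4 + TV/(1+r)^4
    = 41835.62610 + 43975.36712 + 46224.54815 + 48588.76667 + 471219.35975 = 651843.66779

€651843.67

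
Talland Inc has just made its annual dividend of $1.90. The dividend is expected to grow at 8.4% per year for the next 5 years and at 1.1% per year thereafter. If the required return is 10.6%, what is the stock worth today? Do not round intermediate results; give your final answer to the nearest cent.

D_1 = 2.05960
D_2 = 2.23261
D_3 = 2.42015
D_4 = 2.62344
D_5 = 2.84381
Terminal value at year 5: TV = D_5×(1+g_2)/(r−g_2) = 2.87509/0.095 = 30.26409
P_0 = D_1/(1+r)^1 + D_2/(1+r)^2 + D_3/(1+r)^3 + D_4/(1+r)^4 + D_5/(1+r)^5 + TV/(1+r)^5
    = 1.86221 + 1.82516 + 1.78886 + 1.75328 + 1.71840 + 18.28740 = 27.23530

$27.24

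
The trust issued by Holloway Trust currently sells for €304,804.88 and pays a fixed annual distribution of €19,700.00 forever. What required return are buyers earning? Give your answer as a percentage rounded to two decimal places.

P = C/r ⇒ r = C/P = €19,700.00/€304,804.88 = 0.064632

6.46%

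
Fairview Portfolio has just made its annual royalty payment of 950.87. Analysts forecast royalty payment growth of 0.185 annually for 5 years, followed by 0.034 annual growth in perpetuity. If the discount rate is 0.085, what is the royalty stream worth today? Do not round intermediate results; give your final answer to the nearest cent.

D_1 = 1126.78095
D_2 = 1335.23543
D_3 = 1582.25398
D_4 = 1874.97097
D_5 = 2221.84059
Terminal value at year 5: TV = D_5×(1+g_2)/(r−g_2) = 2297.38317/0.051 = 45046.72891
P_0 = D_1/(1+r)^1 + D_2/(1+r)^2 + D_3/(1+r)^3 + D_4/(1+r)^4 + D_5/(1+r)^5 + TV/(1+r)^5
    = 1038.50779 + 1134.22279 + 1238.75945 + 1352.93083 + 1477.62492 + 29958.12090 = 36200.16668

36200.17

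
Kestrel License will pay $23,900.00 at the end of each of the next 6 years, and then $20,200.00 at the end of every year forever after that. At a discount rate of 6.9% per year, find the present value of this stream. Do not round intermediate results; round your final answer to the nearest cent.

PV of 6-year annuity: $23,900.00 × [1 − (1+0.069)^−6] / 0.069 = 114272.83620
Perpetuity value at year 6: $20,200.00 / 0.069 = 292753.62319
PV of perpetuity: 292753.62319 / (1+0.069)^6 = 196171.56079
Total PV = 114272.83620 + 196171.56079 = 310444.39699

$310444.40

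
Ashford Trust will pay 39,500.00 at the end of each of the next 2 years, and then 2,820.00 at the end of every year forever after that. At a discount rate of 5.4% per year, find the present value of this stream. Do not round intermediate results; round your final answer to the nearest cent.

PV of 2-year annuity: 39,500.00 × [1 − (1+0.054)^−2] / 0.054 = 73032.52451
Perpetuity value at year 2: 2,820.00 / 0.054 = 52222.22222
PV of perpetuity: 52222.22222 / (1+0.054)^2 = 47008.25465
Total PV = 73032.52451 + 47008.25465 = 120040.77916

120040.78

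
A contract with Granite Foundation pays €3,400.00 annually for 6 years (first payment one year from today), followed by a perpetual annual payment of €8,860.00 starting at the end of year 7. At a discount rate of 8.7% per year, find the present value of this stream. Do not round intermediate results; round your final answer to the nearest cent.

€77125.33

PV of 6-year annuity: €3,400.00 × [1 − (1+0.087)^−6] / 0.087 = 15389.51393
Perpetuity value at year 6: €8,860.00 / 0.087 = 101839.08046
PV of perpetuity: 101839.08046 / (1+0.087)^6 = 61735.81769
Total PV = 15389.51393 + 61735.81769 = 77125.33162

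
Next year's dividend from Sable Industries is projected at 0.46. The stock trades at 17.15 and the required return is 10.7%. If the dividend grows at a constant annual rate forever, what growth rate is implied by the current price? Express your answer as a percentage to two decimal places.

8.02%

P = D₁/(r−g) ⇒ g = r − D₁/P = 0.107 − 0.46/17.15 = 0.080178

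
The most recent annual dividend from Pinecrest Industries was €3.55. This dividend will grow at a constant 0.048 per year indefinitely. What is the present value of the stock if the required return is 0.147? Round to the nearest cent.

€37.58

D₁ = D₀ × (1 + g) = €3.55 × 1.048 = €3.7204
Growing perpetuity: P = D₁ / (r − g) = €3.7204 / (0.147 − 0.048) = €37.58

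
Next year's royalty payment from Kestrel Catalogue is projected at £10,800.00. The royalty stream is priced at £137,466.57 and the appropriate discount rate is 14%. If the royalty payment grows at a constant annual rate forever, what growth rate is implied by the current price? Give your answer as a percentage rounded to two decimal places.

P = D₁/(r−g) ⇒ g = r − D₁/P = 0.14 − £10,800.00/£137,466.57 = 0.061435

6.14%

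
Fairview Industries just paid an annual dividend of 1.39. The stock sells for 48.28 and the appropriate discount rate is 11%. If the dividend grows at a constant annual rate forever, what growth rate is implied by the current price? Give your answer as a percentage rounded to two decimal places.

7.89%

P = D₀(1+g)/(r−g) ⇒ P(r−g) = D₀(1+g) ⇒ g(P+D₀) = P·r − D₀
g = (P·r − D₀)/(P + D₀) = (48.28×0.11 − 1.39) / (48.28 + 1.39) = 0.078937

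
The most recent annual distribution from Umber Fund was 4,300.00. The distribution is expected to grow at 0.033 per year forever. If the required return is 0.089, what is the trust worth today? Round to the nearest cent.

D₁ = D₀ × (1 + g) = 4,300.00 × 1.033 = 4,441.9000
Growing perpetuity: P = D₁ / (r − g) = 4,441.9000 / (0.089 − 0.033) = 79,319.64

79319.64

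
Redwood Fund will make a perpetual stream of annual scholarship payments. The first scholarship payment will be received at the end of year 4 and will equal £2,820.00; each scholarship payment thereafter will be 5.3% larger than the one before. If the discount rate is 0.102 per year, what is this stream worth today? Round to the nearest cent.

Value at end of year 3: C₁ / (r − g) = £2,820.00 / (0.102 − 0.053) = £57,551.0204
Discount to today: PV = £57,551.0204 / (1 + 0.102)^3 = £57,551.0204 / 1.338273 = £43,003.94

£43003.94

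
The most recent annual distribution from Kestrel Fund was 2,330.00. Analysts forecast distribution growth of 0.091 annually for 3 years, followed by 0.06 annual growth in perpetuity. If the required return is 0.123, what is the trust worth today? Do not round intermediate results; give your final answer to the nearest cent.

D_1 = 2542.03000
D_2 = 2773.35473
D_3 = 3025.73001
Terminal value at year 3: TV = D_3×(1+g_2)/(r−g_2) = 3207.27381/0.063 = 50909.10811
P_0 = D_1/(1+r)^1 + D_2/(1+r)^2 + D_3/(1+r)^3 + TV/(1+r)^3
    = 2263.60641 + 2199.10471 + 2136.44100 + 35946.46763 = 42545.61976

42545.62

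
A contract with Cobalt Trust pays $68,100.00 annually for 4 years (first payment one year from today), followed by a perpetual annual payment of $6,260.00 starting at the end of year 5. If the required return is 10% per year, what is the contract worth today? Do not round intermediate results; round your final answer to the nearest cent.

PV of 4-year annuity: $68,100.00 × [1 − (1+0.1)^−4] / 0.1 = 215867.83690
Perpetuity value at year 4: $6,260.00 / 0.1 = 62600.00000
PV of perpetuity: 62600.00000 / (1+0.1)^4 = 42756.64231
Total PV = 215867.83690 + 42756.64231 = 258624.47920

$258624.48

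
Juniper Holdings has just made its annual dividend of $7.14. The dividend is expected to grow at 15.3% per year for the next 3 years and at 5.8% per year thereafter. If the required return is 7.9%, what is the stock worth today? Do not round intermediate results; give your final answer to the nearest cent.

$463.42

D_1 = 8.23242
D_2 = 9.49198
D_3 = 10.94425
Terminal value at year 3: TV = D_3×(1+g_2)/(r−g_2) = 11.57902/0.021 = 551.38190
P_0 = D_1/(1+r)^1 + D_2/(1+r)^2 + D_3/(1+r)^3 + TV/(1+r)^3
    = 7.62968 + 8.15293 + 8.71208 + 438.92283 = 463.41752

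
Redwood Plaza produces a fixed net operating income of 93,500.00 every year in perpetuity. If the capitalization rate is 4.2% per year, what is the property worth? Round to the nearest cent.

Level perpetuity: PV = C / r = 93,500.00 / 0.042 = 2,226,190.48

2226190.48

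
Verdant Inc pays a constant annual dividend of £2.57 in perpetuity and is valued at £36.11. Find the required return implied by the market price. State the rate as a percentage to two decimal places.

7.12%

P = C/r ⇒ r = C/P = £2.57/£36.11 = 0.071171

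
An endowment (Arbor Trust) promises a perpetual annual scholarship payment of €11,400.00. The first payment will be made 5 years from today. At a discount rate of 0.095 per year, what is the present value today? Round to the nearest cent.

€83468.92

Value at end of year 4: C / r = €11,400.00 / 0.095 = €120,000.0000
Discount to today: PV = €120,000.0000 / (1 + 0.095)^4 = €120,000.0000 / 1.437661 = €83,468.92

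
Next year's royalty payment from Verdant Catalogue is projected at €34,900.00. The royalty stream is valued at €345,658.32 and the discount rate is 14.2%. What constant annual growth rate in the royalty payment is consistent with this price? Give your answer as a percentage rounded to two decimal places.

4.10%

P = D₁/(r−g) ⇒ g = r − D₁/P = 0.142 − €34,900.00/€345,658.32 = 0.041033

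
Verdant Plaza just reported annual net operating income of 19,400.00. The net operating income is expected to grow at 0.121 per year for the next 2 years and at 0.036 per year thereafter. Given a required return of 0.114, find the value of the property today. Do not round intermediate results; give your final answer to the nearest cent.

300086.69

D_1 = 21747.40000
D_2 = 24378.83540
Terminal value at year 2: TV = D_2×(1+g_2)/(r−g_2) = 25256.47347/0.078 = 323800.94198
P_0 = D_1/(1+r)^1 + D_2/(1+r)^2 + TV/(1+r)^2
    = 19521.90305 + 19644.57210 + 260920.21407 = 300086.68922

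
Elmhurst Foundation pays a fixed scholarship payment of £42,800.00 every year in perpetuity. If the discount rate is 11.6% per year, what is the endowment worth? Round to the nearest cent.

Level perpetuity: PV = C / r = £42,800.00 / 0.116 = £368,965.52

£368965.52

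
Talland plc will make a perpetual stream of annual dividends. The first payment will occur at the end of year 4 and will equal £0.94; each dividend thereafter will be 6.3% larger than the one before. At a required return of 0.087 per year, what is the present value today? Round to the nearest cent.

£30.49

Value at end of year 3: C₁ / (r − g) = £0.94 / (0.087 − 0.063) = £39.1667
Discount to today: PV = £39.1667 / (1 + 0.087)^3 = £39.1667 / 1.284366 = £30.49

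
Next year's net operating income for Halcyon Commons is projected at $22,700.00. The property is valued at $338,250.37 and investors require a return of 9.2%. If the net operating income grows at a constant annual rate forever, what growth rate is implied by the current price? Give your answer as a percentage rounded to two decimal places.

2.49%

P = D₁/(r−g) ⇒ g = r − D₁/P = 0.092 − $22,700.00/$338,250.37 = 0.024890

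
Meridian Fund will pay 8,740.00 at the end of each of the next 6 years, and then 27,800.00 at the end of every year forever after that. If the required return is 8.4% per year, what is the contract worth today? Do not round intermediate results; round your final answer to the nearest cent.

243899.37

PV of 6-year annuity: 8,740.00 × [1 − (1+0.084)^−6] / 0.084 = 39918.32585
Perpetuity value at year 6: 27,800.00 / 0.084 = 330952.38095
PV of perpetuity: 330952.38095 / (1+0.084)^6 = 203981.04701
Total PV = 39918.32585 + 203981.04701 = 243899.37286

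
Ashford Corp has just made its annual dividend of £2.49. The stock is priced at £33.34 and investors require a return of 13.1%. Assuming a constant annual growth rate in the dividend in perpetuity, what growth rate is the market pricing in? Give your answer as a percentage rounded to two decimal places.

5.24%

P = D₀(1+g)/(r−g) ⇒ P(r−g) = D₀(1+g) ⇒ g(P+D₀) = P·r − D₀
g = (P·r − D₀)/(P + D₀) = (£33.34×0.131 − £2.49) / (£33.34 + £2.49) = 0.052401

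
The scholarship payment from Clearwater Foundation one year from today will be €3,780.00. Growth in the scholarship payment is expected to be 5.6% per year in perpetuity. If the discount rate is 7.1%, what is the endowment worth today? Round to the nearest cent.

€252000.00

Growing perpetuity: P = D₁ / (r − g) = €3,780.0000 / (0.071 − 0.056) = €252,000.00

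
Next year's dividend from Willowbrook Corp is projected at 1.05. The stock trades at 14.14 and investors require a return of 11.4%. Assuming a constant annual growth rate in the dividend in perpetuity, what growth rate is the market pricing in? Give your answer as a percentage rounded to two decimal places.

P = D₁/(r−g) ⇒ g = r − D₁/P = 0.114 − 1.05/14.14 = 0.039743

3.97%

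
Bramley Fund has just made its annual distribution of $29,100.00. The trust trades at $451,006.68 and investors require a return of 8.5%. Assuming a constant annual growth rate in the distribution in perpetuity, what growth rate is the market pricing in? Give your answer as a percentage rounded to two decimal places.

P = D₀(1+g)/(r−g) ⇒ P(r−g) = D₀(1+g) ⇒ g(P+D₀) = P·r − D₀
g = (P·r − D₀)/(P + D₀) = ($451,006.68×0.085 − $29,100.00) / ($451,006.68 + $29,100.00) = 0.019236

1.92%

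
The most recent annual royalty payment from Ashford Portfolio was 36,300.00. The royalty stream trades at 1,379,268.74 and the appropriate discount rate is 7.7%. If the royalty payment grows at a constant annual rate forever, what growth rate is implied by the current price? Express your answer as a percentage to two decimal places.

4.94%

P = D₀(1+g)/(r−g) ⇒ P(r−g) = D₀(1+g) ⇒ g(P+D₀) = P·r − D₀
g = (P·r − D₀)/(P + D₀) = (1,379,268.74×0.077 − 36,300.00) / (1,379,268.74 + 36,300.00) = 0.049382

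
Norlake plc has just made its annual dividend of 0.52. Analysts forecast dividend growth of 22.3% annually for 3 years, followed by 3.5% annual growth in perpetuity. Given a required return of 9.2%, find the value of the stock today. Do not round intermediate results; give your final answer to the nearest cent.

15.23

D_1 = 0.63596
D_2 = 0.77778
D_3 = 0.95122
Terminal value at year 3: TV = D_3×(1+g_2)/(r−g_2) = 0.98452/0.057 = 17.27222
P_0 = D_1/(1+r)^1 + D_2/(1+r)^2 + D_3/(1+r)^3 + TV/(1+r)^3
    = 0.58238 + 0.65225 + 0.73049 + 13.26418 = 15.22929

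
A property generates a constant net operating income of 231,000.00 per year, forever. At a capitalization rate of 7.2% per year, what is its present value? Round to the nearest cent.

3208333.33

Level perpetuity: PV = C / r = 231,000.00 / 0.072 = 3,208,333.33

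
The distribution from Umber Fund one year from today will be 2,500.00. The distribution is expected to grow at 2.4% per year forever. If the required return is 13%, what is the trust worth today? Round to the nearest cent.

Growing perpetuity: P = D₁ / (r − g) = 2,500.0000 / (0.13 − 0.024) = 23,584.91

23584.91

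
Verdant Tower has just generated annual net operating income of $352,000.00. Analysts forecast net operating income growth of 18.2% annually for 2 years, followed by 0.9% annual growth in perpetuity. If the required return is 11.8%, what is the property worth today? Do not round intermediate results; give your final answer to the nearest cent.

D_1 = 416064.00000
D_2 = 491787.64800
Terminal value at year 2: TV = D_2×(1+g_2)/(r−g_2) = 496213.73683/0.109 = 4552419.60396
P_0 = D_1/(1+r)^1 + D_2/(1+r)^2 + TV/(1+r)^2
    = 372150.26834 + 393454.04041 + 3642157.12632 = 4407761.43507

$4407761.44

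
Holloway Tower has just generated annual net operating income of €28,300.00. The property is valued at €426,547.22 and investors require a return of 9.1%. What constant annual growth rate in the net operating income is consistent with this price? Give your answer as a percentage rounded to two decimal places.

P = D₀(1+g)/(r−g) ⇒ P(r−g) = D₀(1+g) ⇒ g(P+D₀) = P·r − D₀
g = (P·r − D₀)/(P + D₀) = (€426,547.22×0.091 − €28,300.00) / (€426,547.22 + €28,300.00) = 0.023119

2.31%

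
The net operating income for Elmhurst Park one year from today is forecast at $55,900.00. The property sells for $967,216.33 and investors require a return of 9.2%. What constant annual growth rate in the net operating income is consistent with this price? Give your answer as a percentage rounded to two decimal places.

3.42%

P = D₁/(r−g) ⇒ g = r − D₁/P = 0.092 − $55,900.00/$967,216.33 = 0.034205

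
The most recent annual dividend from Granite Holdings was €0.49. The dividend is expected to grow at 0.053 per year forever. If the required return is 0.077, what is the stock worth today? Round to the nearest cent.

D₁ = D₀ × (1 + g) = €0.49 × 1.053 = €0.5160
Growing perpetuity: P = D₁ / (r − g) = €0.5160 / (0.077 − 0.053) = €21.50

€21.50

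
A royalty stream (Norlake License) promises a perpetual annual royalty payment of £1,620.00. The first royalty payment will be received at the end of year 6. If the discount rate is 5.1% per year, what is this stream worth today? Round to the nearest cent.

Value at end of year 5: C / r = £1,620.00 / 0.051 = £31,764.7059
Discount to today: PV = £31,764.7059 / (1 + 0.051)^5 = £31,764.7059 / 1.282371 = £24,770.30

£24770.30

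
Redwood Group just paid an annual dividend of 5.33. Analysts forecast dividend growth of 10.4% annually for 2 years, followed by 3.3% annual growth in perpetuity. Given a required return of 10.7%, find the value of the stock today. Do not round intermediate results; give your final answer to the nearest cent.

84.62

D_1 = 5.88432
D_2 = 6.49629
Terminal value at year 2: TV = D_2×(1+g_2)/(r−g_2) = 6.71067/0.074 = 90.68469
P_0 = D_1/(1+r)^1 + D_2/(1+r)^2 + TV/(1+r)^2
    = 5.31556 + 5.30115 + 74.00119 = 84.61790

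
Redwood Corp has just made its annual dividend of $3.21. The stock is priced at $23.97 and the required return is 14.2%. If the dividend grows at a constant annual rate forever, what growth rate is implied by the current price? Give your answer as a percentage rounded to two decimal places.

0.71%

P = D₀(1+g)/(r−g) ⇒ P(r−g) = D₀(1+g) ⇒ g(P+D₀) = P·r − D₀
g = (P·r − D₀)/(P + D₀) = ($23.97×0.142 − $3.21) / ($23.97 + $3.21) = 0.007128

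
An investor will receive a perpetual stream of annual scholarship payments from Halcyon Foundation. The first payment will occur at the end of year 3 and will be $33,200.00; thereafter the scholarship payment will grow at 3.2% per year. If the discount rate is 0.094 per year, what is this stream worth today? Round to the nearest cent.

Value at end of year 2: C₁ / (r − g) = $33,200.00 / (0.094 − 0.032) = $535,483.8710
Discount to today: PV = $535,483.8710 / (1 + 0.094)^2 = $535,483.8710 / 1.196836 = $447,416.25

$447416.25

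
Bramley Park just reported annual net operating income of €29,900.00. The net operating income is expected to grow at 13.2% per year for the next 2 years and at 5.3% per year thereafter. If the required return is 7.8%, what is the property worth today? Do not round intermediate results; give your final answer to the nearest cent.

D_1 = 33846.80000
D_2 = 38314.57760
Terminal value at year 2: TV = D_2×(1+g_2)/(r−g_2) = 40345.25021/0.025 = 1613810.00851
P_0 = D_1/(1+r)^1 + D_2/(1+r)^2 + TV/(1+r)^2
    = 31397.77365 + 32970.57493 + 1388720.61616 = 1453088.96475

€1453088.96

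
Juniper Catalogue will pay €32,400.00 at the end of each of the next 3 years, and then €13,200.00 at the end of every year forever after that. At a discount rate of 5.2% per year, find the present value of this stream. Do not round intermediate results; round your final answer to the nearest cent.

PV of 3-year annuity: €32,400.00 × [1 − (1+0.052)^−3] / 0.052 = 87903.61207
Perpetuity value at year 3: €13,200.00 / 0.052 = 253846.15385
PV of perpetuity: 253846.15385 / (1+0.052)^3 = 218033.57115
Total PV = 87903.61207 + 218033.57115 = 305937.18322

€305937.18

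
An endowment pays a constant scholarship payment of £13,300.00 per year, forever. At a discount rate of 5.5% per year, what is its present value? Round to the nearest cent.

£241818.18

Level perpetuity: PV = C / r = £13,300.00 / 0.055 = £241,818.18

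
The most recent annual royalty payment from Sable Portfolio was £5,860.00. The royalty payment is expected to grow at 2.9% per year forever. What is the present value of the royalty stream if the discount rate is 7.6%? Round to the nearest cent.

£128296.60

D₁ = D₀ × (1 + g) = £5,860.00 × 1.029 = £6,029.9400
Growing perpetuity: P = D₁ / (r − g) = £6,029.9400 / (0.076 − 0.029) = £128,296.60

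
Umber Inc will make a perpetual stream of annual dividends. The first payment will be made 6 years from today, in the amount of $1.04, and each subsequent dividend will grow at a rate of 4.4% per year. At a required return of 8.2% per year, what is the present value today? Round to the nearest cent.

$18.45

Value at end of year 5: C₁ / (r − g) = $1.04 / (0.082 − 0.044) = $27.3684
Discount to today: PV = $27.3684 / (1 + 0.082)^5 = $27.3684 / 1.482983 = $18.45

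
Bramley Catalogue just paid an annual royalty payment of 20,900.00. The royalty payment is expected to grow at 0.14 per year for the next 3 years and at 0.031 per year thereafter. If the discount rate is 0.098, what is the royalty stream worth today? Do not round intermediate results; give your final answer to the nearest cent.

427566.49

D_1 = 23826.00000
D_2 = 27161.64000
D_3 = 30964.26960
Terminal value at year 3: TV = D_3×(1+g_2)/(r−g_2) = 31924.16196/0.067 = 476480.02922
P_0 = D_1/(1+r)^1 + D_2/(1+r)^2 + D_3/(1+r)^3 + TV/(1+r)^3
    = 21699.45355 + 22529.48729 + 23391.27096 + 359946.27405 = 427566.48585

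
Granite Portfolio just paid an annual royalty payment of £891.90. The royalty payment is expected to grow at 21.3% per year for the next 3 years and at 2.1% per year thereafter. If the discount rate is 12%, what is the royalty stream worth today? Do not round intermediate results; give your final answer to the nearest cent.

D_1 = 1081.87470
D_2 = 1312.31401
D_3 = 1591.83690
Terminal value at year 3: TV = D_3×(1+g_2)/(r−g_2) = 1625.26547/0.099 = 16416.82293
P_0 = D_1/(1+r)^1 + D_2/(1+r)^2 + D_3/(1+r)^3 + TV/(1+r)^3
    = 965.95955 + 1046.16870 + 1133.03806 + 11685.17029 = 14830.33660

£14830.34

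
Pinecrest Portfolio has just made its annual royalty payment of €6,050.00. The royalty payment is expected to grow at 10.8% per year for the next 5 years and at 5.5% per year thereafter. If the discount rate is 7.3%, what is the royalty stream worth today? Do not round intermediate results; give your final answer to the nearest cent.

D_1 = 6703.40000
D_2 = 7427.36720
D_3 = 8229.52286
D_4 = 9118.31133
D_5 = 10103.08895
Terminal value at year 5: TV = D_5×(1+g_2)/(r−g_2) = 10658.75884/0.018 = 592153.26898
P_0 = D_1/(1+r)^1 + D_2/(1+r)^2 + D_3/(1+r)^3 + D_4/(1+r)^4 + D_5/(1+r)^5 + TV/(1+r)^5
    = 6247.34390 + 6451.12492 + 6661.55304 + 6878.84507 + 7103.22492 + 416327.90521 = 449669.99705

€449670.00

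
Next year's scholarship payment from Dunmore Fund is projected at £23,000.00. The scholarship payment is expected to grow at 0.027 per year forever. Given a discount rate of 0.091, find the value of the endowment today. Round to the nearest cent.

Growing perpetuity: P = D₁ / (r − g) = £23,000.0000 / (0.091 − 0.027) = £359,375.00

£359375.00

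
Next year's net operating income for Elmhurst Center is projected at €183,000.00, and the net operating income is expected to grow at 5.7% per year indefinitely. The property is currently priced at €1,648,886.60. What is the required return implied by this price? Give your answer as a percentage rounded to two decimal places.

P = D₁/(r − g) ⇒ r = D₁/P + g = €183,000.0000/€1,648,886.60 + 0.057 = 0.110984 + 0.057 = 0.167984

16.80%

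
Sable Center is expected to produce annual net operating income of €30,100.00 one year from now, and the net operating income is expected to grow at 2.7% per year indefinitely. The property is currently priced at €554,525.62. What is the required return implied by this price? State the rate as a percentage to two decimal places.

8.13%

P = D₁/(r − g) ⇒ r = D₁/P + g = €30,100.0000/€554,525.62 + 0.027 = 0.054281 + 0.027 = 0.081281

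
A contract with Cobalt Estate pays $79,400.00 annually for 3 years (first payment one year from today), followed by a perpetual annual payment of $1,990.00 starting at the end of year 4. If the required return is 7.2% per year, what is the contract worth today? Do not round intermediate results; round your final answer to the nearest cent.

$230047.16

PV of 3-year annuity: $79,400.00 × [1 − (1+0.072)^−3] / 0.072 = 207611.63067
Perpetuity value at year 3: $1,990.00 / 0.072 = 27638.88889
PV of perpetuity: 27638.88889 / (1+0.072)^3 = 22435.52434
Total PV = 207611.63067 + 22435.52434 = 230047.15501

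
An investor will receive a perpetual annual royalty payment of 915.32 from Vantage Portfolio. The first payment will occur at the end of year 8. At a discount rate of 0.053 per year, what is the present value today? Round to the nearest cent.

12030.91

Value at end of year 7: C / r = 915.32 / 0.053 = 17,270.1887
Discount to today: PV = 17,270.1887 / (1 + 0.053)^7 = 17,270.1887 / 1.435485 = 12,030.91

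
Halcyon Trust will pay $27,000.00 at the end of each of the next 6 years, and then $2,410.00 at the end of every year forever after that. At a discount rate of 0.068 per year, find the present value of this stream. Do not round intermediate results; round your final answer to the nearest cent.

$153377.58

PV of 6-year annuity: $27,000.00 × [1 − (1+0.068)^−6] / 0.068 = 129495.03583
Perpetuity value at year 6: $2,410.00 / 0.068 = 35441.17647
PV of perpetuity: 35441.17647 / (1+0.068)^6 = 23882.54549
Total PV = 129495.03583 + 23882.54549 = 153377.58133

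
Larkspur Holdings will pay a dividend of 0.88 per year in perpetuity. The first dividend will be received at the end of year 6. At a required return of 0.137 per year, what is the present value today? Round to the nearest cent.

Value at end of year 5: C / r = 0.88 / 0.137 = 6.4234
Discount to today: PV = 6.4234 / (1 + 0.137)^5 = 6.4234 / 1.900213 = 3.38

3.38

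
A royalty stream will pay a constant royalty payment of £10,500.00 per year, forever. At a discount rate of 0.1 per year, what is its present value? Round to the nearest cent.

£105000.00

Level perpetuity: PV = C / r = £10,500.00 / 0.1 = £105,000.00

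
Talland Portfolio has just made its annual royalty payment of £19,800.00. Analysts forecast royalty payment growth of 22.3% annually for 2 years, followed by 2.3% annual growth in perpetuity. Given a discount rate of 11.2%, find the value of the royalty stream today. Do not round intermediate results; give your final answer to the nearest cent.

D_1 = 24215.40000
D_2 = 29615.43420
Terminal value at year 2: TV = D_2×(1+g_2)/(r−g_2) = 30296.58919/0.089 = 340411.11446
P_0 = D_1/(1+r)^1 + D_2/(1+r)^2 + TV/(1+r)^2
    = 21776.43885 + 23950.16611 + 275292.35875 = 321018.96371

£321018.96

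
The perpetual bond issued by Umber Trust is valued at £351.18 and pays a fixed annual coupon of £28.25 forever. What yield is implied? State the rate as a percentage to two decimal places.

P = C/r ⇒ r = C/P = £28.25/£351.18 = 0.080443

8.04%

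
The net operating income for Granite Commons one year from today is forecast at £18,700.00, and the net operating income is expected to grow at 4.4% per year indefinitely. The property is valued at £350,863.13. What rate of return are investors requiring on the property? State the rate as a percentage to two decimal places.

9.73%

P = D₁/(r − g) ⇒ r = D₁/P + g = £18,700.0000/£350,863.13 + 0.044 = 0.053297 + 0.044 = 0.097297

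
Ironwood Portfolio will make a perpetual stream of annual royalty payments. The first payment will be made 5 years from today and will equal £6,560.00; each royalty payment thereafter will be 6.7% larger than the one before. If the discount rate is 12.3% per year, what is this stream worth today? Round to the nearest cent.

£73654.08

Value at end of year 4: C₁ / (r − g) = £6,560.00 / (0.123 − 0.067) = £117,142.8571
Discount to today: PV = £117,142.8571 / (1 + 0.123)^4 = £117,142.8571 / 1.590446 = £73,654.08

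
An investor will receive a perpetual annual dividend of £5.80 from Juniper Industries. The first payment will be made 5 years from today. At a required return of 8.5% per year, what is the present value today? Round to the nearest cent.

£49.24

Value at end of year 4: C / r = £5.80 / 0.085 = £68.2353
Discount to today: PV = £68.2353 / (1 + 0.085)^4 = £68.2353 / 1.385859 = £49.24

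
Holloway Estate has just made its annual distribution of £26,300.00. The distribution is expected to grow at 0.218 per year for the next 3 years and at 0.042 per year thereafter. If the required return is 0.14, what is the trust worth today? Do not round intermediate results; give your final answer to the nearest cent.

D_1 = 32033.40000
D_2 = 39016.68120
D_3 = 47522.31770
Terminal value at year 3: TV = D_3×(1+g_2)/(r−g_2) = 49518.25505/0.098 = 505288.31679
P_0 = D_1/(1+r)^1 + D_2/(1+r)^2 + D_3/(1+r)^3 + TV/(1+r)^3
    = 28099.47368 + 30022.06925 + 32076.21083 + 341055.22130 = 431252.97507

£431252.98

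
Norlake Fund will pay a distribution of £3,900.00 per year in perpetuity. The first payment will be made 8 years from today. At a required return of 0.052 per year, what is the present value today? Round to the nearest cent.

£52595.80

Value at end of year 7: C / r = £3,900.00 / 0.052 = £75,000.0000
Discount to today: PV = £75,000.0000 / (1 + 0.052)^7 = £75,000.0000 / 1.425969 = £52,595.80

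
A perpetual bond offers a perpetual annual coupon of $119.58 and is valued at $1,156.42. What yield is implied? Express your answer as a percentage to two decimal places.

P = C/r ⇒ r = C/P = $119.58/$1,156.42 = 0.103405

10.34%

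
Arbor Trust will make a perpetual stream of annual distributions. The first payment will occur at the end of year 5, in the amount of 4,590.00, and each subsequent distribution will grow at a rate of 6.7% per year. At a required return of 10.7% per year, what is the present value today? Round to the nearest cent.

76412.11

Value at end of year 4: C₁ / (r − g) = 4,590.00 / (0.107 − 0.067) = 114,750.0000
Discount to today: PV = 114,750.0000 / (1 + 0.107)^4 = 114,750.0000 / 1.501725 = 76,412.11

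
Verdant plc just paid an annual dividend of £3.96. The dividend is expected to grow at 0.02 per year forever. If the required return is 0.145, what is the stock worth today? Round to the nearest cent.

£32.31

D₁ = D₀ × (1 + g) = £3.96 × 1.02 = £4.0392
Growing perpetuity: P = D₁ / (r − g) = £4.0392 / (0.145 − 0.02) = £32.31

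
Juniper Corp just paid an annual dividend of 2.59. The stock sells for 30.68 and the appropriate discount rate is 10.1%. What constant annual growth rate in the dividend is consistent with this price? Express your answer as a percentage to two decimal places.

P = D₀(1+g)/(r−g) ⇒ P(r−g) = D₀(1+g) ⇒ g(P+D₀) = P·r − D₀
g = (P·r − D₀)/(P + D₀) = (30.68×0.101 − 2.59) / (30.68 + 2.59) = 0.015289

1.53%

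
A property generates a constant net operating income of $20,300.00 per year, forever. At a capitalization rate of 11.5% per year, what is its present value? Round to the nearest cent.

Level perpetuity: PV = C / r = $20,300.00 / 0.115 = $176,521.74

$176521.74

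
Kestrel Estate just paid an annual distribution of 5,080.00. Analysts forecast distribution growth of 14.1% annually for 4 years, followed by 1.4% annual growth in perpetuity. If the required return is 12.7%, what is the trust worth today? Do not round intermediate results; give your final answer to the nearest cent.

D_1 = 5796.28000
D_2 = 6613.55548
D_3 = 7546.06680
D_4 = 8610.06222
Terminal value at year 4: TV = D_4×(1+g_2)/(r−g_2) = 8730.60309/0.113 = 77261.97427
P_0 = D_1/(1+r)^1 + D_2/(1+r)^2 + D_3/(1+r)^3 + D_4/(1+r)^4 + TV/(1+r)^4
    = 5143.10559 + 5206.99510 + 5271.67827 + 5337.16496 + 47892.78996 = 68851.73388

68851.73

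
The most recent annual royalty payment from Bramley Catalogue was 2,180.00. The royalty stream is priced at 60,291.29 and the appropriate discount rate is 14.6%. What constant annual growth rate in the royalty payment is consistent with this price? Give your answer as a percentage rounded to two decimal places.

10.60%

P = D₀(1+g)/(r−g) ⇒ P(r−g) = D₀(1+g) ⇒ g(P+D₀) = P·r − D₀
g = (P·r − D₀)/(P + D₀) = (60,291.29×0.146 − 2,180.00) / (60,291.29 + 2,180.00) = 0.106009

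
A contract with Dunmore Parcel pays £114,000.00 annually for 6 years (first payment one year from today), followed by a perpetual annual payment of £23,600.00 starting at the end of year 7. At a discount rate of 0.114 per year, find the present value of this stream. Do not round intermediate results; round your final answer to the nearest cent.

PV of 6-year annuity: £114,000.00 × [1 − (1+0.114)^−6] / 0.114 = 476774.55627
Perpetuity value at year 6: £23,600.00 / 0.114 = 207017.54386
PV of perpetuity: 207017.54386 / (1+0.114)^6 = 108316.84625
Total PV = 476774.55627 + 108316.84625 = 585091.40251

£585091.40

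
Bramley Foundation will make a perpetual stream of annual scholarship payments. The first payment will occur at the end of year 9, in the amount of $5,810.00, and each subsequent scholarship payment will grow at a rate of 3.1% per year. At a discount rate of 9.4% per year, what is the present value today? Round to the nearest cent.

Value at end of year 8: C₁ / (r − g) = $5,810.00 / (0.094 − 0.031) = $92,222.2222
Discount to today: PV = $92,222.2222 / (1 + 0.094)^8 = $92,222.2222 / 2.051817 = $44,946.62

$44946.62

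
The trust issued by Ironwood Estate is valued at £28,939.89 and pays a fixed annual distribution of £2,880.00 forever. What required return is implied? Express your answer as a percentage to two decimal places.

9.95%

P = C/r ⇒ r = C/P = £2,880.00/£28,939.89 = 0.099517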